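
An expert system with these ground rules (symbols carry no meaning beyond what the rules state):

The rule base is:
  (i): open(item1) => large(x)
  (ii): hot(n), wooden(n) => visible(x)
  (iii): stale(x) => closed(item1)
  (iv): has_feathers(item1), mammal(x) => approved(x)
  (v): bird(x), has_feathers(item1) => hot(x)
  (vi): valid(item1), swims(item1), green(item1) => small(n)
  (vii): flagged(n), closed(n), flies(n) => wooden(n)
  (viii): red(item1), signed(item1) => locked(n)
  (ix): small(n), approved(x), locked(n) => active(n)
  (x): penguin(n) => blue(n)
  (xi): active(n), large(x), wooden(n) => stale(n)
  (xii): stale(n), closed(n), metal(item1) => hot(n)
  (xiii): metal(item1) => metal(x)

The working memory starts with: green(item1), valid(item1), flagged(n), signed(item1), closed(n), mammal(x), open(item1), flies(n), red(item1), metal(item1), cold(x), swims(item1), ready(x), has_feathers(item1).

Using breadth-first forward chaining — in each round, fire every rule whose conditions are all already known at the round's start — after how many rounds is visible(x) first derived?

5

Round 1: (i) [open(item1) => large(x)]; (iv) [has_feathers(item1), mammal(x) => approved(x)]; (vi) [valid(item1), swims(item1), green(item1) => small(n)]; (vii) [flagged(n), closed(n), flies(n) => wooden(n)]; (viii) [red(item1), signed(item1) => locked(n)]; (xiii) [metal(item1) => metal(x)]. New: large(x), approved(x), small(n), wooden(n), locked(n), metal(x).
Round 2: (ix) [small(n), approved(x), locked(n) => active(n)]. New: active(n).
Round 3: (xi) [active(n), large(x), wooden(n) => stale(n)]. New: stale(n).
Round 4: (xii) [stale(n), closed(n), metal(item1) => hot(n)]. New: hot(n).
Round 5: (ii) [hot(n), wooden(n) => visible(x)]. New: visible(x).
visible(x) first appears in round 5.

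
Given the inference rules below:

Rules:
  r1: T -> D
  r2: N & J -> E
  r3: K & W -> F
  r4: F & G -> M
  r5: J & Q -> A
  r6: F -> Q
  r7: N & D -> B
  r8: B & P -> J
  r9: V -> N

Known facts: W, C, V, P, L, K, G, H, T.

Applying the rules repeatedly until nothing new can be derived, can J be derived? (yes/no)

Round 1 — r1, r3, r9, derive D, F, N.
Round 2 — r4, r6, r7, derive M, Q, B.
Round 3 — r8, derive J.
Round 4 — r2, r5, derive E, A.
J appears in round 3, so it is derivable.

yes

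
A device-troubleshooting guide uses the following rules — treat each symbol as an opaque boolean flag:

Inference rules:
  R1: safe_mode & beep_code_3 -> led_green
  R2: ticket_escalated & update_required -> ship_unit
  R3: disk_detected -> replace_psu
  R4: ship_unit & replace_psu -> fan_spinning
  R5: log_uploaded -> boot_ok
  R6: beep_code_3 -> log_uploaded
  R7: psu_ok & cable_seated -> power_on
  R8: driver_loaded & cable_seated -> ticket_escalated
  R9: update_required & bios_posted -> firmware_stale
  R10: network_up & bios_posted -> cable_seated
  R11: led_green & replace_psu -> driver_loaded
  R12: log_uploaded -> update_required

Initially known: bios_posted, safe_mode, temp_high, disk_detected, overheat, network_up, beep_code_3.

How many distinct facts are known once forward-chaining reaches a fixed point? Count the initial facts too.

[1] R1 [safe_mode & beep_code_3 -> led_green]; R3 [disk_detected -> replace_psu]; R6 [beep_code_3 -> log_uploaded]; R10 [network_up & bios_posted -> cable_seated]. ⇒ new: led_green, replace_psu, log_uploaded, cable_seated.
[2] R5 [log_uploaded -> boot_ok]; R11 [led_green & replace_psu -> driver_loaded]; R12 [log_uploaded -> update_required]. ⇒ new: boot_ok, driver_loaded, update_required.
[3] R8 [driver_loaded & cable_seated -> ticket_escalated]; R9 [update_required & bios_posted -> firmware_stale]. ⇒ new: ticket_escalated, firmware_stale.
[4] R2 [ticket_escalated & update_required -> ship_unit]. ⇒ new: ship_unit.
[5] R4 [ship_unit & replace_psu -> fan_spinning]. ⇒ new: fan_spinning.
Closure: {beep_code_3, bios_posted, boot_ok, cable_seated, disk_detected, driver_loaded, fan_spinning, firmware_stale, led_green, log_uploaded, network_up, overheat, replace_psu, safe_mode, ship_unit, temp_high, ticket_escalated, update_required} — 18 facts.

18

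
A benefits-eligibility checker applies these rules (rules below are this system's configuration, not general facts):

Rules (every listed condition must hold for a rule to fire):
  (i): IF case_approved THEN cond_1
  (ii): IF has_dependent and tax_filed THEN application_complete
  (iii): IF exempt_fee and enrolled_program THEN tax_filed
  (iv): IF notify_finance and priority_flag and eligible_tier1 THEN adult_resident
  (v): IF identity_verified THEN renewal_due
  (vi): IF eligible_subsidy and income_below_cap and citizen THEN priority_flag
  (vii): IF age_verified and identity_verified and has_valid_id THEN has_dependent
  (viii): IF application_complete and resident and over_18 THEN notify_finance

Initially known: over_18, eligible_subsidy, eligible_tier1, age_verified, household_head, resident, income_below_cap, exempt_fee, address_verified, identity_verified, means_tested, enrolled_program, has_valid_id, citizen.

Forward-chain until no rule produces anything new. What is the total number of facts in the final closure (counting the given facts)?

21

Round 1: (iii) [IF exempt_fee and enrolled_program THEN tax_filed]; (v) [IF identity_verified THEN renewal_due]; (vi) [IF eligible_subsidy and income_below_cap and citizen THEN priority_flag]; (vii) [IF age_verified and identity_verified and has_valid_id THEN has_dependent]. New: tax_filed, renewal_due, priority_flag, has_dependent.
Round 2: (ii) [IF has_dependent and tax_filed THEN application_complete]. New: application_complete.
Round 3: (viii) [IF application_complete and resident and over_18 THEN notify_finance]. New: notify_finance.
Round 4: (iv) [IF notify_finance and priority_flag and eligible_tier1 THEN adult_resident]. New: adult_resident.
Closure: {address_verified, adult_resident, age_verified, application_complete, citizen, eligible_subsidy, eligible_tier1, enrolled_program, exempt_fee, has_dependent, has_valid_id, household_head, identity_verified, income_below_cap, means_tested, notify_finance, over_18, priority_flag, renewal_due, resident, tax_filed} — 21 facts.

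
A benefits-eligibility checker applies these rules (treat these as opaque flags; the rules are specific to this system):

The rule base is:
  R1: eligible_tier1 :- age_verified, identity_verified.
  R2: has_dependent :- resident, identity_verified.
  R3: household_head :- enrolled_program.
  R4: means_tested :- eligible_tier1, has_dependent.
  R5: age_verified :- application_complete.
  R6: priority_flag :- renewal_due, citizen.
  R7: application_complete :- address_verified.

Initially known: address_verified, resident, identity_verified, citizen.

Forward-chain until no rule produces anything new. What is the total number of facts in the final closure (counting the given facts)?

9

Round 1: R2 [has_dependent :- resident, identity_verified.]; R7 [application_complete :- address_verified.]. Adds has_dependent, application_complete.
Round 2: R5 [age_verified :- application_complete.]. Adds age_verified.
Round 3: R1 [eligible_tier1 :- age_verified, identity_verified.]. Adds eligible_tier1.
Round 4: R4 [means_tested :- eligible_tier1, has_dependent.]. Adds means_tested.
Closure: {address_verified, age_verified, application_complete, citizen, eligible_tier1, has_dependent, identity_verified, means_tested, resident} — 9 facts.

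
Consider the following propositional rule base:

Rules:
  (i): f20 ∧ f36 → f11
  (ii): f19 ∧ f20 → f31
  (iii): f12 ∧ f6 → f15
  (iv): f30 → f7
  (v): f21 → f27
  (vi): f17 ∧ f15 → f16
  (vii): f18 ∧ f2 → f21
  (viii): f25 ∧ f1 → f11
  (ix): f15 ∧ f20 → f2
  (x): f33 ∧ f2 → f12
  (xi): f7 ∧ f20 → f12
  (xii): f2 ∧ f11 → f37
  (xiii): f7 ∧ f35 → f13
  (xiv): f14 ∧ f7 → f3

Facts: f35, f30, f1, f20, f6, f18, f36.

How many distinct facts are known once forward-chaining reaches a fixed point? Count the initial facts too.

Round 1 fires (i), (iv), giving f11, f7.
Round 2 fires (xi), (xiii), giving f12, f13.
Round 3 fires (iii), giving f15.
Round 4 fires (ix), giving f2.
Round 5 fires (vii), (xii), giving f21, f37.
Round 6 fires (v), giving f27.
Closure: {f1, f11, f12, f13, f15, f18, f2, f20, f21, f27, f30, f35, f36, f37, f6, f7} — 16 facts.

16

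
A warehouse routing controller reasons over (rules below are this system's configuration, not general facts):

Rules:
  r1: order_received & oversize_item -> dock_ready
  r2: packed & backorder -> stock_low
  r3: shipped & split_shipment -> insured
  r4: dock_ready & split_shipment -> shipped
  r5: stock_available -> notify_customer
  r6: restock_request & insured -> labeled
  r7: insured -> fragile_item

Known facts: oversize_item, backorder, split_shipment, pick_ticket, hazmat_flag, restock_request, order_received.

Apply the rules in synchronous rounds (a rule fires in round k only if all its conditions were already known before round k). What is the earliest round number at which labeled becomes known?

Round 1 — r1, derive dock_ready.
Round 2 — r4, derive shipped.
Round 3 — r3, derive insured.
Round 4 — r6, r7, derive labeled, fragile_item.
labeled first appears in round 4.

4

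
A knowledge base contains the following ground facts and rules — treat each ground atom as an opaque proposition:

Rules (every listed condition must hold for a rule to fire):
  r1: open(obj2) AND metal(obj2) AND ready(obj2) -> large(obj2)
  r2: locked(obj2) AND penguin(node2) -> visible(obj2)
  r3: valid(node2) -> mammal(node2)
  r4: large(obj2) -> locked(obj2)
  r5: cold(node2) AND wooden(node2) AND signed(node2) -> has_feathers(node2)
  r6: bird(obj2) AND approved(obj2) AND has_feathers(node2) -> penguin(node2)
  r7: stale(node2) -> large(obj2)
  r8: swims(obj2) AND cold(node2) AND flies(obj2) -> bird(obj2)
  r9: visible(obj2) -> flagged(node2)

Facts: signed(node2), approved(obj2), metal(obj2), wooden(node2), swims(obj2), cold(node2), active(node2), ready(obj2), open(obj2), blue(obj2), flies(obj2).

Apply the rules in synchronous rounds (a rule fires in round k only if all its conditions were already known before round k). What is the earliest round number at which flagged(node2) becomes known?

4

Round 1 — r1, r5, r8, derive large(obj2), has_feathers(node2), bird(obj2).
Round 2 — r4, r6, derive locked(obj2), penguin(node2).
Round 3 — r2, derive visible(obj2).
Round 4 — r9, derive flagged(node2).
flagged(node2) first appears in round 4.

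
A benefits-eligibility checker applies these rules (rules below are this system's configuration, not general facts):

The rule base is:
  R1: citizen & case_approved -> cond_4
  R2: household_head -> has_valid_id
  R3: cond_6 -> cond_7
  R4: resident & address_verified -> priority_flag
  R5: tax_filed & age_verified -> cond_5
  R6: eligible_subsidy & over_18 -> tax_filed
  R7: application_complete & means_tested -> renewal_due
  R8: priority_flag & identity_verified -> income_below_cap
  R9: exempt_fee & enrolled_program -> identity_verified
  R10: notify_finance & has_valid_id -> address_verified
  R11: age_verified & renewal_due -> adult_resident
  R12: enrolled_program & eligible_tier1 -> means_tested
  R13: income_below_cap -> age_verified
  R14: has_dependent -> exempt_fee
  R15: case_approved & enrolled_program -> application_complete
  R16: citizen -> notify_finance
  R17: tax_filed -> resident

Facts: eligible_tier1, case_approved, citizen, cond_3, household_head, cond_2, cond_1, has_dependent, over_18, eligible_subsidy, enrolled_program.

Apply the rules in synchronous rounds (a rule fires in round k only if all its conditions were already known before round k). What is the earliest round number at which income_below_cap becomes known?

Round 1: R1 [citizen & case_approved -> cond_4]; R2 [household_head -> has_valid_id]; R6 [eligible_subsidy & over_18 -> tax_filed]; R12 [enrolled_program & eligible_tier1 -> means_tested]; R14 [has_dependent -> exempt_fee]; R15 [case_approved & enrolled_program -> application_complete]; R16 [citizen -> notify_finance]. New: cond_4, has_valid_id, tax_filed, means_tested, exempt_fee, application_complete, notify_finance.
Round 2: R7 [application_complete & means_tested -> renewal_due]; R9 [exempt_fee & enrolled_program -> identity_verified]; R10 [notify_finance & has_valid_id -> address_verified]; R17 [tax_filed -> resident]. New: renewal_due, identity_verified, address_verified, resident.
Round 3: R4 [resident & address_verified -> priority_flag]. New: priority_flag.
Round 4: R8 [priority_flag & identity_verified -> income_below_cap]. New: income_below_cap.
income_below_cap first appears in round 4.

4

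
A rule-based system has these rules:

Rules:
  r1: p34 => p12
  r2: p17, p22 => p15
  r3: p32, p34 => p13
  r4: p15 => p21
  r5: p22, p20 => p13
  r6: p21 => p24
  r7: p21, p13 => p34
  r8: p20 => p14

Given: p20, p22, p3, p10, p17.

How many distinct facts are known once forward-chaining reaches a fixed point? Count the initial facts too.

12

Round 1 — r2, r5, r8, derive p15, p13, p14.
Round 2 — r4, derive p21.
Round 3 — r6, r7, derive p24, p34.
Round 4 — r1, derive p12.
Closure: {p10, p12, p13, p14, p15, p17, p20, p21, p22, p24, p3, p34} — 12 facts.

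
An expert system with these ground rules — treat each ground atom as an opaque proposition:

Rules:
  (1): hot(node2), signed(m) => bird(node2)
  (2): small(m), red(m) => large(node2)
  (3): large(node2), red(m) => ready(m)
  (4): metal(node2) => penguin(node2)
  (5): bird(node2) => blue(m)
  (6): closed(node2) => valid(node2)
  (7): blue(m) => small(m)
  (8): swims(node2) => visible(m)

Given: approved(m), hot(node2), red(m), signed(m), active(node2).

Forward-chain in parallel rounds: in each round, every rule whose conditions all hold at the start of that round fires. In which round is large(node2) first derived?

4

Round 1 fires (1), giving bird(node2).
Round 2 fires (5), giving blue(m).
Round 3 fires (7), giving small(m).
Round 4 fires (2), giving large(node2).
large(node2) first appears in round 4.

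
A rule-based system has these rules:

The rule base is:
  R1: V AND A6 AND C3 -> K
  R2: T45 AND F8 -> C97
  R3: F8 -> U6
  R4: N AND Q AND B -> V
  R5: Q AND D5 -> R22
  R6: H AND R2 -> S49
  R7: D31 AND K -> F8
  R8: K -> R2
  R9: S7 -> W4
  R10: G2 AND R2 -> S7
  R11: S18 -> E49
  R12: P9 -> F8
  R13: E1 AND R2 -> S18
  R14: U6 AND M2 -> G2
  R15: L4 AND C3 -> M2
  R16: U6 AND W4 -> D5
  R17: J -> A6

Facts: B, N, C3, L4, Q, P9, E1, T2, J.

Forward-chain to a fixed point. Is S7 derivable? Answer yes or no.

Round 1: R4 [N AND Q AND B -> V]; R12 [P9 -> F8]; R15 [L4 AND C3 -> M2]; R17 [J -> A6]. Adds V, F8, M2, A6.
Round 2: R1 [V AND A6 AND C3 -> K]; R3 [F8 -> U6]. Adds K, U6.
Round 3: R8 [K -> R2]; R14 [U6 AND M2 -> G2]. Adds R2, G2.
Round 4: R10 [G2 AND R2 -> S7]; R13 [E1 AND R2 -> S18]. Adds S7, S18.
Round 5: R9 [S7 -> W4]; R11 [S18 -> E49]. Adds W4, E49.
Round 6: R16 [U6 AND W4 -> D5]. Adds D5.
Round 7: R5 [Q AND D5 -> R22]. Adds R22.
S7 appears in round 4, so it is derivable.

yes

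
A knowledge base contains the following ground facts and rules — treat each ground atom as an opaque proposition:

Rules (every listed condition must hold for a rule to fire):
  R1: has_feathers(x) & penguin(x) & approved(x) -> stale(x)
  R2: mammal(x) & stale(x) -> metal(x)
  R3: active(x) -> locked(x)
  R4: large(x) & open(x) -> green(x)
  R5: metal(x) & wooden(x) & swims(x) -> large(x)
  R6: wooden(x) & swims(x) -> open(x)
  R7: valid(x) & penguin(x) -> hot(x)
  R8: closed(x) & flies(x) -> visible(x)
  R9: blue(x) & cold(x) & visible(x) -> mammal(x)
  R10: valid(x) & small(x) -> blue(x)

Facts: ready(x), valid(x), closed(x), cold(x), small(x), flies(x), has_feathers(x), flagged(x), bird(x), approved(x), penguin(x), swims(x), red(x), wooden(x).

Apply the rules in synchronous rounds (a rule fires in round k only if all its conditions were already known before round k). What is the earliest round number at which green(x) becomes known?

Round 1: R1 [has_feathers(x) & penguin(x) & approved(x) -> stale(x)]; R6 [wooden(x) & swims(x) -> open(x)]; R7 [valid(x) & penguin(x) -> hot(x)]; R8 [closed(x) & flies(x) -> visible(x)]; R10 [valid(x) & small(x) -> blue(x)]. Adds stale(x), open(x), hot(x), visible(x), blue(x).
Round 2: R9 [blue(x) & cold(x) & visible(x) -> mammal(x)]. Adds mammal(x).
Round 3: R2 [mammal(x) & stale(x) -> metal(x)]. Adds metal(x).
Round 4: R5 [metal(x) & wooden(x) & swims(x) -> large(x)]. Adds large(x).
Round 5: R4 [large(x) & open(x) -> green(x)]. Adds green(x).
green(x) first appears in round 5.

5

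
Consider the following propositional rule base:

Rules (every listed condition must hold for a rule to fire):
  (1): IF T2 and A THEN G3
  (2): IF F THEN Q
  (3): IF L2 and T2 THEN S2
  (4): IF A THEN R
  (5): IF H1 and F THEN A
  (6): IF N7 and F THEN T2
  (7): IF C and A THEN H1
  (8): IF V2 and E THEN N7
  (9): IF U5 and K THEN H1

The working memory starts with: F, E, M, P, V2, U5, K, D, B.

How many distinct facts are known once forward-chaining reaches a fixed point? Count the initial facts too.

16

[1] (2) [IF F THEN Q]; (8) [IF V2 and E THEN N7]; (9) [IF U5 and K THEN H1]. ⇒ new: Q, N7, H1.
[2] (5) [IF H1 and F THEN A]; (6) [IF N7 and F THEN T2]. ⇒ new: A, T2.
[3] (1) [IF T2 and A THEN G3]; (4) [IF A THEN R]. ⇒ new: G3, R.
Closure: {A, B, D, E, F, G3, H1, K, M, N7, P, Q, R, T2, U5, V2} — 16 facts.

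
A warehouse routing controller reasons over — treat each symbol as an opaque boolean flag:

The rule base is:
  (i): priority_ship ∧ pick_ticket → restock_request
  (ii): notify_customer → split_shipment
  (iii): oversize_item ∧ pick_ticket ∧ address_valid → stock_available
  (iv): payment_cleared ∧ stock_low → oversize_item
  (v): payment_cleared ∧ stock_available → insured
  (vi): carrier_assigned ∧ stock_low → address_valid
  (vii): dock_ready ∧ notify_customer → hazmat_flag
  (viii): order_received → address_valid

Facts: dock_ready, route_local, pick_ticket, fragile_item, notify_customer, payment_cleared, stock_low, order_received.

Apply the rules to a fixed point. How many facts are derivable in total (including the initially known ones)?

Round 1: (ii) [notify_customer → split_shipment]; (iv) [payment_cleared ∧ stock_low → oversize_item]; (vii) [dock_ready ∧ notify_customer → hazmat_flag]; (viii) [order_received → address_valid]. Adds split_shipment, oversize_item, hazmat_flag, address_valid.
Round 2: (iii) [oversize_item ∧ pick_ticket ∧ address_valid → stock_available]. Adds stock_available.
Round 3: (v) [payment_cleared ∧ stock_available → insured]. Adds insured.
Closure: {address_valid, dock_ready, fragile_item, hazmat_flag, insured, notify_customer, order_received, oversize_item, payment_cleared, pick_ticket, route_local, split_shipment, stock_available, stock_low} — 14 facts.

14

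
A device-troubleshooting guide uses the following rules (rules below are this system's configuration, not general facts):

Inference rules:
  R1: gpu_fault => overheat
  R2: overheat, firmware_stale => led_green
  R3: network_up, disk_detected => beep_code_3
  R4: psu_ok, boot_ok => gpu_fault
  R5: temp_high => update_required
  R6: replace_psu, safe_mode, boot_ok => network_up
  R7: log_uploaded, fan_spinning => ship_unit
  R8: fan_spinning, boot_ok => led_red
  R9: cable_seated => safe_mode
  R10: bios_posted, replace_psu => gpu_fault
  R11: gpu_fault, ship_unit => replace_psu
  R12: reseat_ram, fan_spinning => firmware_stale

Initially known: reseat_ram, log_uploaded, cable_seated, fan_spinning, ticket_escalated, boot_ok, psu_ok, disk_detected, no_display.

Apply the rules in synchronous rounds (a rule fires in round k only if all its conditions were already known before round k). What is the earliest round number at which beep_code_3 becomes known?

[1] R4 [psu_ok, boot_ok => gpu_fault]; R7 [log_uploaded, fan_spinning => ship_unit]; R8 [fan_spinning, boot_ok => led_red]; R9 [cable_seated => safe_mode]; R12 [reseat_ram, fan_spinning => firmware_stale]. ⇒ new: gpu_fault, ship_unit, led_red, safe_mode, firmware_stale.
[2] R1 [gpu_fault => overheat]; R11 [gpu_fault, ship_unit => replace_psu]. ⇒ new: overheat, replace_psu.
[3] R2 [overheat, firmware_stale => led_green]; R6 [replace_psu, safe_mode, boot_ok => network_up]. ⇒ new: led_green, network_up.
[4] R3 [network_up, disk_detected => beep_code_3]. ⇒ new: beep_code_3.
beep_code_3 first appears in round 4.

4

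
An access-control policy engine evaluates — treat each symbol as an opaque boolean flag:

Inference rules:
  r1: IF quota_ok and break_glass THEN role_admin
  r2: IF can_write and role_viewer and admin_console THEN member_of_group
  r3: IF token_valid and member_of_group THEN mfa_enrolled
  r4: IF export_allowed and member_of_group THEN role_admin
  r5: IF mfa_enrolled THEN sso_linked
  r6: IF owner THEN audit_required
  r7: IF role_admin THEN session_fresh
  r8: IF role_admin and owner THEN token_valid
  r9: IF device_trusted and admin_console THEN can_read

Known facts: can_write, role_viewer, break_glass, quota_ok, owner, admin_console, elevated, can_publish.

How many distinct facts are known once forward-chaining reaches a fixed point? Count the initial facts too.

15

Round 1 — r1, r2, r6, derive role_admin, member_of_group, audit_required.
Round 2 — r7, r8, derive session_fresh, token_valid.
Round 3 — r3, derive mfa_enrolled.
Round 4 — r5, derive sso_linked.
Closure: {admin_console, audit_required, break_glass, can_publish, can_write, elevated, member_of_group, mfa_enrolled, owner, quota_ok, role_admin, role_viewer, session_fresh, sso_linked, token_valid} — 15 facts.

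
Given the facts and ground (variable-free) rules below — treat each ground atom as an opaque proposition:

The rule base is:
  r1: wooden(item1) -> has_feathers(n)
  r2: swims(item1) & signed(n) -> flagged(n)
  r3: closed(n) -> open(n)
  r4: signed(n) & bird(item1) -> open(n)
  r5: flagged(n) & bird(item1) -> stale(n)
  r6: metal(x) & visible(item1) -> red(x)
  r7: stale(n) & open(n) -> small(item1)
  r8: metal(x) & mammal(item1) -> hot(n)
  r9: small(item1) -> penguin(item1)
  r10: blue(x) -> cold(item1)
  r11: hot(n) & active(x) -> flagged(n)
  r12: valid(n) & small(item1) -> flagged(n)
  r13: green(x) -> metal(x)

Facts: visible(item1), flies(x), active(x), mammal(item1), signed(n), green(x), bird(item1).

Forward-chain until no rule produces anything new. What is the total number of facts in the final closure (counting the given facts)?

15

Round 1 — r4, r13, derive open(n), metal(x).
Round 2 — r6, r8, derive red(x), hot(n).
Round 3 — r11, derive flagged(n).
Round 4 — r5, derive stale(n).
Round 5 — r7, derive small(item1).
Round 6 — r9, derive penguin(item1).
Closure: {active(x), bird(item1), flagged(n), flies(x), green(x), hot(n), mammal(item1), metal(x), open(n), penguin(item1), red(x), signed(n), small(item1), stale(n), visible(item1)} — 15 facts.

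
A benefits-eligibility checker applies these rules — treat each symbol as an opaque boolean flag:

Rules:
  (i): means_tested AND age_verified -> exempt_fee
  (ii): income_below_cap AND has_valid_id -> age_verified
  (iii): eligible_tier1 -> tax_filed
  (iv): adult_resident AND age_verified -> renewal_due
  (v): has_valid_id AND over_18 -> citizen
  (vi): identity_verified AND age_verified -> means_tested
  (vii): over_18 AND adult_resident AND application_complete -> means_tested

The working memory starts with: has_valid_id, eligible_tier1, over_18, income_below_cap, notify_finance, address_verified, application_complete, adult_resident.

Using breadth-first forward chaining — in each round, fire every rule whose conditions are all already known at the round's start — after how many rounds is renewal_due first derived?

2

Round 1 fires (ii), (iii), (v), (vii), giving age_verified, tax_filed, citizen, means_tested.
Round 2 fires (i), (iv), giving exempt_fee, renewal_due.
renewal_due first appears in round 2.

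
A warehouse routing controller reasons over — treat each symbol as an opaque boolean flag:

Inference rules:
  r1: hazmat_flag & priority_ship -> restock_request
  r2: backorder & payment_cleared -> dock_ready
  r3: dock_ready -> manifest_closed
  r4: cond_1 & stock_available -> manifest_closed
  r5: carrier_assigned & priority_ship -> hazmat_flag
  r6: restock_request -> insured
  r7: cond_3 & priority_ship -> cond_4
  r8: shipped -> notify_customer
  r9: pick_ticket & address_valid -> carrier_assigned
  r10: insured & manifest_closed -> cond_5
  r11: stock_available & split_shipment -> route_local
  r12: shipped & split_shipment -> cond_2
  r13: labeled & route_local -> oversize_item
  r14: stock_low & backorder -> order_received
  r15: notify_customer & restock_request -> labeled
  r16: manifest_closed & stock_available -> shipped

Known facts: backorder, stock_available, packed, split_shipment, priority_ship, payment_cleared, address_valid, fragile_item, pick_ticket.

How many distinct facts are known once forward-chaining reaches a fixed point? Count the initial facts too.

[1] r2 [backorder & payment_cleared -> dock_ready]; r9 [pick_ticket & address_valid -> carrier_assigned]; r11 [stock_available & split_shipment -> route_local]. ⇒ new: dock_ready, carrier_assigned, route_local.
[2] r3 [dock_ready -> manifest_closed]; r5 [carrier_assigned & priority_ship -> hazmat_flag]. ⇒ new: manifest_closed, hazmat_flag.
[3] r1 [hazmat_flag & priority_ship -> restock_request]; r16 [manifest_closed & stock_available -> shipped]. ⇒ new: restock_request, shipped.
[4] r6 [restock_request -> insured]; r8 [shipped -> notify_customer]; r12 [shipped & split_shipment -> cond_2]. ⇒ new: insured, notify_customer, cond_2.
[5] r10 [insured & manifest_closed -> cond_5]; r15 [notify_customer & restock_request -> labeled]. ⇒ new: cond_5, labeled.
[6] r13 [labeled & route_local -> oversize_item]. ⇒ new: oversize_item.
Closure: {address_valid, backorder, carrier_assigned, cond_2, cond_5, dock_ready, fragile_item, hazmat_flag, insured, labeled, manifest_closed, notify_customer, oversize_item, packed, payment_cleared, pick_ticket, priority_ship, restock_request, route_local, shipped, split_shipment, stock_available} — 22 facts.

22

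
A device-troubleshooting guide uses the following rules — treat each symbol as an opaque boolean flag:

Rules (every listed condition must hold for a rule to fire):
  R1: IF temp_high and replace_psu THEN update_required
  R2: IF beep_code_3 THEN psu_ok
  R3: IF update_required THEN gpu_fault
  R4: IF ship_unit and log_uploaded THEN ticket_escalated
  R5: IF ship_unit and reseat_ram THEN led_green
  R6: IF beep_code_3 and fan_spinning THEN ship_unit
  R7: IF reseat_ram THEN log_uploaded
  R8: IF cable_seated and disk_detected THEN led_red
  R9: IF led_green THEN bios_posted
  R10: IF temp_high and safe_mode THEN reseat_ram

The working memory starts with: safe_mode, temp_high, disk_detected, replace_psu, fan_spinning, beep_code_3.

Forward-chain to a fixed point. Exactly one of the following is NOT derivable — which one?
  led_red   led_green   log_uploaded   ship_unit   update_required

Round 1 — R1, R2, R6, R10, derive update_required, psu_ok, ship_unit, reseat_ram.
Round 2 — R3, R5, R7, derive gpu_fault, led_green, log_uploaded.
Round 3 — R4, R9, derive ticket_escalated, bios_posted.
Derived: update_required (round 1), led_green (round 2), ship_unit (round 1), log_uploaded (round 2). led_red never appears in any round.

led_red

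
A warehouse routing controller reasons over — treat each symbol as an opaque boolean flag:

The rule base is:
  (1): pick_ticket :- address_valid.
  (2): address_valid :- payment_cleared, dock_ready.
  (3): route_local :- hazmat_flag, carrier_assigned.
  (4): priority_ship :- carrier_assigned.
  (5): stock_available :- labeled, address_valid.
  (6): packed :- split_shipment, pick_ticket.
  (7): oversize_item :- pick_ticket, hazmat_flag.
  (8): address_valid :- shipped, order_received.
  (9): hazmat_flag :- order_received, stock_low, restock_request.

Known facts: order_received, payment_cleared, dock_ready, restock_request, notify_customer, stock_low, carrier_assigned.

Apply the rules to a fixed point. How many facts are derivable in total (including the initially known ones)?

13

[1] (2) [address_valid :- payment_cleared, dock_ready.]; (4) [priority_ship :- carrier_assigned.]; (9) [hazmat_flag :- order_received, stock_low, restock_request.]. ⇒ new: address_valid, priority_ship, hazmat_flag.
[2] (1) [pick_ticket :- address_valid.]; (3) [route_local :- hazmat_flag, carrier_assigned.]. ⇒ new: pick_ticket, route_local.
[3] (7) [oversize_item :- pick_ticket, hazmat_flag.]. ⇒ new: oversize_item.
Closure: {address_valid, carrier_assigned, dock_ready, hazmat_flag, notify_customer, order_received, oversize_item, payment_cleared, pick_ticket, priority_ship, restock_request, route_local, stock_low} — 13 facts.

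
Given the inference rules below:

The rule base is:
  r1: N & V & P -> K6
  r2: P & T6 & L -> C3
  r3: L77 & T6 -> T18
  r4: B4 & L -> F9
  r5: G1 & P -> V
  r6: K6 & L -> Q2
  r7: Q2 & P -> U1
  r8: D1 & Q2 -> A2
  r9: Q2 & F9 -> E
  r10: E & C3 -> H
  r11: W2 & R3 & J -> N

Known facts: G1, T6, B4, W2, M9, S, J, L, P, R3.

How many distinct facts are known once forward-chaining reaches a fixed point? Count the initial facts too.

Round 1: r2 [P & T6 & L -> C3]; r4 [B4 & L -> F9]; r5 [G1 & P -> V]; r11 [W2 & R3 & J -> N]. New: C3, F9, V, N.
Round 2: r1 [N & V & P -> K6]. New: K6.
Round 3: r6 [K6 & L -> Q2]. New: Q2.
Round 4: r7 [Q2 & P -> U1]; r9 [Q2 & F9 -> E]. New: U1, E.
Round 5: r10 [E & C3 -> H]. New: H.
Closure: {B4, C3, E, F9, G1, H, J, K6, L, M9, N, P, Q2, R3, S, T6, U1, V, W2} — 19 facts.

19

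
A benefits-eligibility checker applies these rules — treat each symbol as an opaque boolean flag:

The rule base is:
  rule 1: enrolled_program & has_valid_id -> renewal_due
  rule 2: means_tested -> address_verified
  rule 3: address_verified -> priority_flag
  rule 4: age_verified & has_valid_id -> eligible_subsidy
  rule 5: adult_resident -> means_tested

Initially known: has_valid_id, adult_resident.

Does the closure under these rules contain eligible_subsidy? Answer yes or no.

[1] rule 5 [adult_resident -> means_tested]. ⇒ new: means_tested.
[2] rule 2 [means_tested -> address_verified]. ⇒ new: address_verified.
[3] rule 3 [address_verified -> priority_flag]. ⇒ new: priority_flag.
Fixed point reached. eligible_subsidy is concluded only by rule 4; rule 4 needs age_verified (never derived).

no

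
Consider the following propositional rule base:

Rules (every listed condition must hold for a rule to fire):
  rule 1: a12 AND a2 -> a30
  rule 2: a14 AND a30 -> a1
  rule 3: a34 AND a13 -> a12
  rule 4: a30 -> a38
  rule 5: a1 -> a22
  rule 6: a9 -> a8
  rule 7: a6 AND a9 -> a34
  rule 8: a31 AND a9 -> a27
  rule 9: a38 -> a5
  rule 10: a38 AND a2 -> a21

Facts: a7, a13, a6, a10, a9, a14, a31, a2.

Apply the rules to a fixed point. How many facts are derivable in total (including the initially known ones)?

18

Round 1: rule 6 [a9 -> a8]; rule 7 [a6 AND a9 -> a34]; rule 8 [a31 AND a9 -> a27]. New: a8, a34, a27.
Round 2: rule 3 [a34 AND a13 -> a12]. New: a12.
Round 3: rule 1 [a12 AND a2 -> a30]. New: a30.
Round 4: rule 2 [a14 AND a30 -> a1]; rule 4 [a30 -> a38]. New: a1, a38.
Round 5: rule 5 [a1 -> a22]; rule 9 [a38 -> a5]; rule 10 [a38 AND a2 -> a21]. New: a22, a5, a21.
Closure: {a1, a10, a12, a13, a14, a2, a21, a22, a27, a30, a31, a34, a38, a5, a6, a7, a8, a9} — 18 facts.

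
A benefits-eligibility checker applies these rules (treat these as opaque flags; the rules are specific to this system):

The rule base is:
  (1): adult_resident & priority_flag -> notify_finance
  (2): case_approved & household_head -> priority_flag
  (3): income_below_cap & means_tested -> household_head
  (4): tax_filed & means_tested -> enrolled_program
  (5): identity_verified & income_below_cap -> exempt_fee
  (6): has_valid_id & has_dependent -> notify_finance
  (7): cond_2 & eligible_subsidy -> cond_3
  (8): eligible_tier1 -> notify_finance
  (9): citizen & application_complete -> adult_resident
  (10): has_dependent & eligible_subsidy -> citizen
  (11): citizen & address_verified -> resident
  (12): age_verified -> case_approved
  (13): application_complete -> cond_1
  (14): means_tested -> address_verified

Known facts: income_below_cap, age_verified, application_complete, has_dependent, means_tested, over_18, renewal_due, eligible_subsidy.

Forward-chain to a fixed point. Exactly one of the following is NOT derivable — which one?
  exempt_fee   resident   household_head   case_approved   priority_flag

Round 1 fires (3), (10), (12), (13), (14), giving household_head, citizen, case_approved, cond_1, address_verified.
Round 2 fires (2), (9), (11), giving priority_flag, adult_resident, resident.
Round 3 fires (1), giving notify_finance.
Derived: case_approved (round 1), household_head (round 1), resident (round 2), priority_flag (round 2). exempt_fee never appears in any round.

exempt_fee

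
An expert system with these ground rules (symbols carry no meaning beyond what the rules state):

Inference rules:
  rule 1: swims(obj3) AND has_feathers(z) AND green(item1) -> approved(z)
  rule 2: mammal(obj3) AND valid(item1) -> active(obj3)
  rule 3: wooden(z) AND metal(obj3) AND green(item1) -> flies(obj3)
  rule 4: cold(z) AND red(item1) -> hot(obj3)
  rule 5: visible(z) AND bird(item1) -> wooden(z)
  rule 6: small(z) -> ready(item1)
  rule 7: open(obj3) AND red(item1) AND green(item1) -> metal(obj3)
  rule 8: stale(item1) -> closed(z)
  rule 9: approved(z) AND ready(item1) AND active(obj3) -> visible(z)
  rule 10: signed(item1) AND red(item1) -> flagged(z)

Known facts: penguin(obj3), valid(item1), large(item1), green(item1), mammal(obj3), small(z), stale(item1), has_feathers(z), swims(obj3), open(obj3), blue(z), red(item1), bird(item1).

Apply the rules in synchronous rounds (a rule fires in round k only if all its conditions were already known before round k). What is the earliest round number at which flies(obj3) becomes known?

4

Round 1 fires rule 1, rule 2, rule 6, rule 7, rule 8, giving approved(z), active(obj3), ready(item1), metal(obj3), closed(z).
Round 2 fires rule 9, giving visible(z).
Round 3 fires rule 5, giving wooden(z).
Round 4 fires rule 3, giving flies(obj3).
flies(obj3) first appears in round 4.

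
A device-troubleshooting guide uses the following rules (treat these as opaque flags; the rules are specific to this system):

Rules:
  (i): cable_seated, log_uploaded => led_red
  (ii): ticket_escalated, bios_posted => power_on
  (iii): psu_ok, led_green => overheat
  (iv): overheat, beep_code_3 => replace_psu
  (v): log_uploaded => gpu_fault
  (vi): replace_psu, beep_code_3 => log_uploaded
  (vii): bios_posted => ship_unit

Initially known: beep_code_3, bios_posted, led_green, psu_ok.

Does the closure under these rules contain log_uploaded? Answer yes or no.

Round 1 fires (iii), (vii), giving overheat, ship_unit.
Round 2 fires (iv), giving replace_psu.
Round 3 fires (vi), giving log_uploaded.
Round 4 fires (v), giving gpu_fault.
log_uploaded appears in round 3, so it is derivable.

yes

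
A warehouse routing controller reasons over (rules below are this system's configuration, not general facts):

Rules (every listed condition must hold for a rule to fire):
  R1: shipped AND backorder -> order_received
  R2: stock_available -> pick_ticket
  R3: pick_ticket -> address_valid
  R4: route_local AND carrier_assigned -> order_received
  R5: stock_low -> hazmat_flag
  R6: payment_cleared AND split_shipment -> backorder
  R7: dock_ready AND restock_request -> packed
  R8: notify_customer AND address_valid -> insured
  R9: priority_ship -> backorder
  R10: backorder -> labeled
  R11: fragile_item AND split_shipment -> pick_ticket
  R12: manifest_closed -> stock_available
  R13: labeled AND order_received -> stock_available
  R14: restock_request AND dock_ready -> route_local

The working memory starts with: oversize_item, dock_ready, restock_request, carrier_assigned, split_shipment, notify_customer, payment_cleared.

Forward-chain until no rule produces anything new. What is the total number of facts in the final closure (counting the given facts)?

16

Round 1: R6 [payment_cleared AND split_shipment -> backorder]; R7 [dock_ready AND restock_request -> packed]; R14 [restock_request AND dock_ready -> route_local]. Adds backorder, packed, route_local.
Round 2: R4 [route_local AND carrier_assigned -> order_received]; R10 [backorder -> labeled]. Adds order_received, labeled.
Round 3: R13 [labeled AND order_received -> stock_available]. Adds stock_available.
Round 4: R2 [stock_available -> pick_ticket]. Adds pick_ticket.
Round 5: R3 [pick_ticket -> address_valid]. Adds address_valid.
Round 6: R8 [notify_customer AND address_valid -> insured]. Adds insured.
Closure: {address_valid, backorder, carrier_assigned, dock_ready, insured, labeled, notify_customer, order_received, oversize_item, packed, payment_cleared, pick_ticket, restock_request, route_local, split_shipment, stock_available} — 16 facts.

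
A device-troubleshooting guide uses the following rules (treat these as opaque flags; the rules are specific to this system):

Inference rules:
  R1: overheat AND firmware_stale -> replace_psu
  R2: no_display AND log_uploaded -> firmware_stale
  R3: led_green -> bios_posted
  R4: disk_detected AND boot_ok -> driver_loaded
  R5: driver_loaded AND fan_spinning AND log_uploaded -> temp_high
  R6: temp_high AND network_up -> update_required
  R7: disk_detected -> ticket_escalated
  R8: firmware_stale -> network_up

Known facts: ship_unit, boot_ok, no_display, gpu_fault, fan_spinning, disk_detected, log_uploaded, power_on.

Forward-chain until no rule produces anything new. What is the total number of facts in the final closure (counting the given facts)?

14

Round 1: R2 [no_display AND log_uploaded -> firmware_stale]; R4 [disk_detected AND boot_ok -> driver_loaded]; R7 [disk_detected -> ticket_escalated]. New: firmware_stale, driver_loaded, ticket_escalated.
Round 2: R5 [driver_loaded AND fan_spinning AND log_uploaded -> temp_high]; R8 [firmware_stale -> network_up]. New: temp_high, network_up.
Round 3: R6 [temp_high AND network_up -> update_required]. New: update_required.
Closure: {boot_ok, disk_detected, driver_loaded, fan_spinning, firmware_stale, gpu_fault, log_uploaded, network_up, no_display, power_on, ship_unit, temp_high, ticket_escalated, update_required} — 14 facts.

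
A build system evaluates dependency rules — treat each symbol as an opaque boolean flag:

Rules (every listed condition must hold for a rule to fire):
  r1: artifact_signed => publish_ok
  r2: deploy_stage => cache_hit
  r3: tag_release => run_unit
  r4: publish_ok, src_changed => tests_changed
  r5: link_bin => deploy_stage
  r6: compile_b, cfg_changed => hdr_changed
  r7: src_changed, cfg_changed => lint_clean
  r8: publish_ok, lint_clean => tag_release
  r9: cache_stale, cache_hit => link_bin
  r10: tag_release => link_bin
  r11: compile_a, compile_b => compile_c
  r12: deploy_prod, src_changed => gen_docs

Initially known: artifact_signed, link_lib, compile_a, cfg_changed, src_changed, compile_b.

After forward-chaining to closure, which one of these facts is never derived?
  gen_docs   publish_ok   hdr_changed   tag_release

Round 1: r1 [artifact_signed => publish_ok]; r6 [compile_b, cfg_changed => hdr_changed]; r7 [src_changed, cfg_changed => lint_clean]; r11 [compile_a, compile_b => compile_c]. New: publish_ok, hdr_changed, lint_clean, compile_c.
Round 2: r4 [publish_ok, src_changed => tests_changed]; r8 [publish_ok, lint_clean => tag_release]. New: tests_changed, tag_release.
Round 3: r3 [tag_release => run_unit]; r10 [tag_release => link_bin]. New: run_unit, link_bin.
Round 4: r5 [link_bin => deploy_stage]. New: deploy_stage.
Round 5: r2 [deploy_stage => cache_hit]. New: cache_hit.
Derived: hdr_changed (round 1), tag_release (round 2), publish_ok (round 1). gen_docs never appears in any round.

gen_docs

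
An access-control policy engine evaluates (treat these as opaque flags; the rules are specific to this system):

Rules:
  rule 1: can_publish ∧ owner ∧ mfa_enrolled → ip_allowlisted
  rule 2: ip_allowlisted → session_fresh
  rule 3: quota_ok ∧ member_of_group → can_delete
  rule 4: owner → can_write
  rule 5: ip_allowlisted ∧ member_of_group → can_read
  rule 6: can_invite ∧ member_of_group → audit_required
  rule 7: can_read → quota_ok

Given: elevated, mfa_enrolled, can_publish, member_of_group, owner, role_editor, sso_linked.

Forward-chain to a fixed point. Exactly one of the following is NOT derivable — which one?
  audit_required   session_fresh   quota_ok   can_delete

Round 1 — rule 1, rule 4, derive ip_allowlisted, can_write.
Round 2 — rule 2, rule 5, derive session_fresh, can_read.
Round 3 — rule 7, derive quota_ok.
Round 4 — rule 3, derive can_delete.
Derived: quota_ok (round 3), session_fresh (round 2), can_delete (round 4). audit_required never appears in any round.

audit_required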